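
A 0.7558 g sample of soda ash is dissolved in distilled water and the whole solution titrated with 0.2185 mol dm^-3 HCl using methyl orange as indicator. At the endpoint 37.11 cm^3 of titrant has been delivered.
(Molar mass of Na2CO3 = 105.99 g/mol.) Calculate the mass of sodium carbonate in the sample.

0.4297 g

Na2CO3 + 2 HCl → 2 NaCl + H2O + CO2
n(HCl) = 0.03711 L × 0.2185 mol/L = 8.109 × 10^-3 mol
From the 1:2 ratio, n(Na2CO3) = 1/2 × 8.109 × 10^-3 = 4.054 × 10^-3 mol
mass of Na2CO3 = 4.054 × 10^-3 × 105.99 g/mol = 0.4297 g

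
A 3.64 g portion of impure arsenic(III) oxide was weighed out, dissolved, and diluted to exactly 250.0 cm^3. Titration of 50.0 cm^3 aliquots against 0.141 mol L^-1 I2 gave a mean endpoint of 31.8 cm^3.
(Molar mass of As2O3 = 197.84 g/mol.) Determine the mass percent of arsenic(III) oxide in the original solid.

As2O3 + 2 I2 + 2 H2O → As2O5 + 4 HI
n(I2) per titration = 0.0318 × 0.141 = 4.48 × 10^-3 mol
From the 1:2 ratio, n(As2O3) in each aliquot = 1/2 × 4.48 × 10^-3 = 2.24 × 10^-3 mol
n(As2O3) in the whole flask = 2.24 × 10^-3 × 250.0/50.0 = 0.0112 mol
mass of As2O3 = 0.0112 × 197.84 = 2.22 g
% As2O3 = 2.22 / 3.64 × 100 = 60.9 %

60.9 %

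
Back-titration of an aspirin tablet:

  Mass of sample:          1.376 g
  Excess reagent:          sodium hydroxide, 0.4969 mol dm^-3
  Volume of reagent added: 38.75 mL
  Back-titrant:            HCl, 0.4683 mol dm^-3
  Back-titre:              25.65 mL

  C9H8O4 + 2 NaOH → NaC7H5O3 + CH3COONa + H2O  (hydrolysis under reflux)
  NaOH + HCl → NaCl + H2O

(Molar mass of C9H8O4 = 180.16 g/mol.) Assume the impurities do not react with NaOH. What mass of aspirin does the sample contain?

0.6524 g

n(NaOH) added = 0.03875 × 0.4969 = 0.01925 mol
n(HCl) used in back-titration = 0.02565 × 0.4683 = 0.01201 mol
n(NaOH) left over = 0.01201 mol (1:1 ratio)
n(NaOH) consumed by analyte = 0.01925 − 0.01201 = 7.243 × 10^-3 mol
From the 1:2 ratio, n(C9H8O4) = 1/2 × 7.243 × 10^-3 = 3.621 × 10^-3 mol
mass of C9H8O4 = 3.621 × 10^-3 × 180.16 = 0.6524 g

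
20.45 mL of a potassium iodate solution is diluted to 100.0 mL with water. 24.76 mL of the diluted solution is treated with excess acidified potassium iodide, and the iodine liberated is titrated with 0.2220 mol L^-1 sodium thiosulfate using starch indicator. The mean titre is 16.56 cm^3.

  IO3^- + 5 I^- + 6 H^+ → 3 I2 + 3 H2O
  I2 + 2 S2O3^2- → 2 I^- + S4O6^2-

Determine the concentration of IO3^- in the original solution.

0.1210 mol/L

n(S2O3^2-) = 0.01656 × 0.2220 = 3.676 × 10^-3 mol
n(I2) = n(S2O3^2-)/2 = 1.838 × 10^-3 mol
From the 1:3 ratio, n(IO3^-) in the aliquot = 1/3 × 1.838 × 10^-3 = 6.127 × 10^-4 mol
[IO3^-]_dilute = 6.127 × 10^-4 / 0.02476 = 0.02475 mol/L
[IO3^-]_original = 0.02475 × 100.0/20.45 = 0.1210 mol/L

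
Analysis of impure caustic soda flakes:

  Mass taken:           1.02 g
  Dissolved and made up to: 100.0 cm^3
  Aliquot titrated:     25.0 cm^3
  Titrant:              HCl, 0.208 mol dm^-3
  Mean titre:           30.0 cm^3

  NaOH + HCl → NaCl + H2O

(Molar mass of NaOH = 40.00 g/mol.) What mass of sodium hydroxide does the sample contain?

n(HCl) per titration = 0.0300 × 0.208 = 6.24 × 10^-3 mol
n(NaOH) in each aliquot = 6.24 × 10^-3 mol (1:1 ratio)
n(NaOH) in the whole flask = 6.24 × 10^-3 × 100.0/25.0 = 0.0250 mol
mass of NaOH = 0.0250 × 40.00 = 0.998 g

0.998 g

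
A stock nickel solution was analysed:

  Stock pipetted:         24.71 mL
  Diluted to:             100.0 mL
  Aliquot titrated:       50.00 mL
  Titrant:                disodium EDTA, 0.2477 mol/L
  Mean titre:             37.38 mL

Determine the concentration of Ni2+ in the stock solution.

Ni^2+ + EDTA^4- → [Ni(EDTA)]^2-
n(EDTA) = 0.03738 × 0.2477 = 9.259 × 10^-3 mol
n(Ni2+) in the aliquot = 9.259 × 10^-3 mol (1:1 ratio)
[Ni2+]_dilute = 9.259 × 10^-3 / 0.05000 = 0.1852 mol/L
Dilution factor = 100.0 / 24.71 = 4.047
[Ni2+]_stock = 0.1852 × 4.047 = 0.7494 mol/L

0.7494 mol/L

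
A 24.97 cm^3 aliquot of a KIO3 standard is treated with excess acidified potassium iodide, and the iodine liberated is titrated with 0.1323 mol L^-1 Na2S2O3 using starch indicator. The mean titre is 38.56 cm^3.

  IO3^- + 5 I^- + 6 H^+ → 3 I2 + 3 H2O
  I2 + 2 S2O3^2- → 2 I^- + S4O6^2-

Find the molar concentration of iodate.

0.03405 mol/L

n(S2O3^2-) = 0.03856 × 0.1323 = 5.101 × 10^-3 mol
n(I2) = n(S2O3^2-)/2 = 2.551 × 10^-3 mol
From the 1:3 ratio, n(IO3^-) in the aliquot = 1/3 × 2.551 × 10^-3 = 8.502 × 10^-4 mol
[IO3^-] = 8.502 × 10^-4 / 0.02497 = 0.03405 mol/L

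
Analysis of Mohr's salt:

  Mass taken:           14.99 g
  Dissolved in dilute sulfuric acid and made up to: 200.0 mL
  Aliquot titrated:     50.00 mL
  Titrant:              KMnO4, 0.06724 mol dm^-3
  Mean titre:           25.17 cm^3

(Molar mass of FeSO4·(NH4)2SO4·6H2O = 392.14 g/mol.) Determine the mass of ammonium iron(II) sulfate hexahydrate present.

13.27 g

MnO4^- + 5 Fe^2+ + 8 H^+ → Mn^2+ + 5 Fe^3+ + 4 H2O
n(KMnO4) per titration = 0.02517 × 0.06724 = 1.692 × 10^-3 mol
From the 5:1 ratio, n(FeSO4·(NH4)2SO4·6H2O) in each aliquot = 5/1 × 1.692 × 10^-3 = 8.462 × 10^-3 mol
n(FeSO4·(NH4)2SO4·6H2O) in the whole flask = 8.462 × 10^-3 × 200.0/50.00 = 0.03385 mol
mass of FeSO4·(NH4)2SO4·6H2O = 0.03385 × 392.14 = 13.27 g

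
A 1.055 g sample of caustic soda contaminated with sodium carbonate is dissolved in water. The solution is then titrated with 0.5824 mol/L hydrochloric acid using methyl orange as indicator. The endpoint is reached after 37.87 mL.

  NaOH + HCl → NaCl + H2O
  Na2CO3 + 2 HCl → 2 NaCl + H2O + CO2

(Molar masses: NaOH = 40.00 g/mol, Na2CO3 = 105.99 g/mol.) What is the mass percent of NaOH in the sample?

n(HCl) = 0.03787 × 0.5824 = 0.02206 mol
Let x = n(NaOH), y = n(Na2CO3).
Titrant: 1x + 2y = 0.02206;  mass: 40.00x + 105.99y = 1.055
Solving, x = 8.760 × 10^-3 mol, y = 6.648 × 10^-3 mol
mass of NaOH = 8.760 × 10^-3 × 40.00 = 0.3504 g
% NaOH = 0.3504 / 1.055 × 100 = 33.21 %

33.21 %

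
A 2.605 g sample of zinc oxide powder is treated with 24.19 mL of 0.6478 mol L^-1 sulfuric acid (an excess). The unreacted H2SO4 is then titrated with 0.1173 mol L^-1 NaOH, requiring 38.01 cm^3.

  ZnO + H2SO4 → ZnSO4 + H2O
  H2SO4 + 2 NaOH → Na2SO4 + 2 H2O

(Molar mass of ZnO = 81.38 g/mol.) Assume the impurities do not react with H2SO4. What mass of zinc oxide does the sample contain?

1.094 g

n(H2SO4) added = 0.02419 × 0.6478 = 0.01567 mol
n(NaOH) used in back-titration = 0.03801 × 0.1173 = 4.459 × 10^-3 mol
From the 1:2 ratio, n(H2SO4) left over = 1/2 × 4.459 × 10^-3 = 2.229 × 10^-3 mol
n(H2SO4) consumed by analyte = 0.01567 − 2.229 × 10^-3 = 0.01344 mol
n(ZnO) = 0.01344 mol (1:1 ratio)
mass of ZnO = 0.01344 × 81.38 = 1.094 g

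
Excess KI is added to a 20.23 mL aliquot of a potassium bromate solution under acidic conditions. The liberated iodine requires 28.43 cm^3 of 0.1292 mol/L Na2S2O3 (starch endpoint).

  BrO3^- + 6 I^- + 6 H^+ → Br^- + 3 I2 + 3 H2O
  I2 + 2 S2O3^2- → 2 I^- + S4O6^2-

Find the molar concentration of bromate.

0.03026 mol/L

n(S2O3^2-) = 0.02843 × 0.1292 = 3.673 × 10^-3 mol
n(I2) = n(S2O3^2-)/2 = 1.837 × 10^-3 mol
From the 1:3 ratio, n(BrO3^-) in the aliquot = 1/3 × 1.837 × 10^-3 = 6.122 × 10^-4 mol
[BrO3^-] = 6.122 × 10^-4 / 0.02023 = 0.03026 mol/L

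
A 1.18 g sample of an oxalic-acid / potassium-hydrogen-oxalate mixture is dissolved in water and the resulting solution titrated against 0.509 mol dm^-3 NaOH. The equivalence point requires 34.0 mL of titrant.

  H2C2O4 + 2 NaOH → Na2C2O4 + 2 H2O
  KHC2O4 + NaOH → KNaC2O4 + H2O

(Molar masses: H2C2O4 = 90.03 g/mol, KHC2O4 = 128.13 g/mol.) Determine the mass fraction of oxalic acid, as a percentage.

n(NaOH) = 0.0340 × 0.509 = 0.0173 mol
Let x = n(H2C2O4), y = n(KHC2O4).
Titrant: 2x + 1y = 0.0173;  mass: 90.03x + 128.13y = 1.18
Solving, x = 6.24 × 10^-3 mol, y = 4.82 × 10^-3 mol
mass of H2C2O4 = 6.24 × 10^-3 × 90.03 = 0.562 g
% H2C2O4 = 0.562 / 1.18 × 100 = 47.6 %

47.6 %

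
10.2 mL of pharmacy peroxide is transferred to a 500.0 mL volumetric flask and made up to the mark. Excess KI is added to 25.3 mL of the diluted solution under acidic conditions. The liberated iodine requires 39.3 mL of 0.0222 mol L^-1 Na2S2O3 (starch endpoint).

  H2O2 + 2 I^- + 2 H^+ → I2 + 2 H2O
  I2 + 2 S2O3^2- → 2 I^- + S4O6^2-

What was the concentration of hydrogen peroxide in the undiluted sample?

n(S2O3^2-) = 0.0393 × 0.0222 = 8.72 × 10^-4 mol
n(I2) = n(S2O3^2-)/2 = 4.36 × 10^-4 mol
n(H2O2) in the aliquot = 4.36 × 10^-4 mol (1:1 ratio)
[H2O2]_dilute = 4.36 × 10^-4 / 0.0253 = 0.0172 mol/L
[H2O2]_original = 0.0172 × 500.0/10.2 = 0.845 mol/L

0.845 mol/L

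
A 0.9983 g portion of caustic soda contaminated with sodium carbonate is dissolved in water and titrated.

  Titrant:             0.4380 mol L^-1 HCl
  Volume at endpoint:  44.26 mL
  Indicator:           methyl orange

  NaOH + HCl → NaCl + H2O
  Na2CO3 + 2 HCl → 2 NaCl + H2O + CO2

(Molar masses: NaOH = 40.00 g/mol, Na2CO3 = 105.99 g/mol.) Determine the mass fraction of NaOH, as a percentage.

8.959 %

n(HCl) = 0.04426 × 0.4380 = 0.01939 mol
Let x = n(NaOH), y = n(Na2CO3).
Titrant: 1x + 2y = 0.01939;  mass: 40.00x + 105.99y = 0.9983
Solving, x = 2.236 × 10^-3 mol, y = 8.575 × 10^-3 mol
mass of NaOH = 2.236 × 10^-3 × 40.00 = 0.08943 g
% NaOH = 0.08943 / 0.9983 × 100 = 8.959 %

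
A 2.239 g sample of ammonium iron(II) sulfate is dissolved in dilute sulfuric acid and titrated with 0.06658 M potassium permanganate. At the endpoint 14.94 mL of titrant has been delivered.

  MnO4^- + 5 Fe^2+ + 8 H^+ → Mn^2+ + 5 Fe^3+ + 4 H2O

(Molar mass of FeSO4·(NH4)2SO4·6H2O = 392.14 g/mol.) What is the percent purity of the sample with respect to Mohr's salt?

87.11 %

n(KMnO4) = 0.01494 L × 0.06658 mol/L = 9.947 × 10^-4 mol
From the 5:1 ratio, n(FeSO4·(NH4)2SO4·6H2O) = 5/1 × 9.947 × 10^-4 = 4.974 × 10^-3 mol
mass of FeSO4·(NH4)2SO4·6H2O = 4.974 × 10^-3 × 392.14 g/mol = 1.950 g
% FeSO4·(NH4)2SO4·6H2O = 1.950 / 2.239 × 100 = 87.11 %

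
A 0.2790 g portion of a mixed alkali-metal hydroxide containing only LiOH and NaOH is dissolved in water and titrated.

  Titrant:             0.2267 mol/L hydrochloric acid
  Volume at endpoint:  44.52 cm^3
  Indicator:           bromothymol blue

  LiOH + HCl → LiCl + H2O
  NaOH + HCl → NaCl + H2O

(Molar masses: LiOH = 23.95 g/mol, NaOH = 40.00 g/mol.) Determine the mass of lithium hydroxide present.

0.1861 g

n(HCl) = 0.04452 × 0.2267 = 0.01009 mol
Let x = n(LiOH), y = n(NaOH).
Titrant: 1x + 1y = 0.01009;  mass: 23.95x + 40.00y = 0.2790
Solving, x = 7.770 × 10^-3 mol, y = 2.323 × 10^-3 mol
mass of LiOH = 7.770 × 10^-3 × 23.95 = 0.1861 g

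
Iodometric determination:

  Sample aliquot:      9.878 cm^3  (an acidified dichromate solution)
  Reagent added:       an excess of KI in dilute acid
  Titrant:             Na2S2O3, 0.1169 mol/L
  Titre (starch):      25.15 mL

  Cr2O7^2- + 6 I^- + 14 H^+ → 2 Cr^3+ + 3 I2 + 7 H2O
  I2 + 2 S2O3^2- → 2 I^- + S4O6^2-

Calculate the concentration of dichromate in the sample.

0.04961 mol/L

n(S2O3^2-) = 0.02515 × 0.1169 = 2.940 × 10^-3 mol
n(I2) = n(S2O3^2-)/2 = 1.470 × 10^-3 mol
From the 1:3 ratio, n(Cr2O7^2-) in the aliquot = 1/3 × 1.470 × 10^-3 = 4.900 × 10^-4 mol
[Cr2O7^2-] = 4.900 × 10^-4 / 0.009878 = 0.04961 mol/L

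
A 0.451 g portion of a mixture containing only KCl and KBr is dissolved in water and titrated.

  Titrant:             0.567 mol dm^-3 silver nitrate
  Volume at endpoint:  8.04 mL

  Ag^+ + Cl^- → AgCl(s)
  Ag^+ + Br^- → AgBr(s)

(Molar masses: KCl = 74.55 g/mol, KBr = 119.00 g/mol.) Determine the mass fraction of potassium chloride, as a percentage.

n(AgNO3) = 0.00804 × 0.567 = 4.56 × 10^-3 mol
Let x = n(KCl), y = n(KBr).
Titrant: 1x + 1y = 4.56 × 10^-3;  mass: 74.55x + 119.00y = 0.451
Solving, x = 2.06 × 10^-3 mol, y = 2.50 × 10^-3 mol
mass of KCl = 2.06 × 10^-3 × 74.55 = 0.153 g
% KCl = 0.153 / 0.451 × 100 = 34.0 %

34.0 %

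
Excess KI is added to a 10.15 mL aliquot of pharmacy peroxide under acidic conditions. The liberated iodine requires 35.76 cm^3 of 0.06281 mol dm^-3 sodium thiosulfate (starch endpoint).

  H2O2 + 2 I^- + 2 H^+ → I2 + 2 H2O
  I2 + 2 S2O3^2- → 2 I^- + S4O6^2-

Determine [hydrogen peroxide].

0.1106 mol/L

n(S2O3^2-) = 0.03576 × 0.06281 = 2.246 × 10^-3 mol
n(I2) = n(S2O3^2-)/2 = 1.123 × 10^-3 mol
n(H2O2) in the aliquot = 1.123 × 10^-3 mol (1:1 ratio)
[H2O2] = 1.123 × 10^-3 / 0.01015 = 0.1106 mol/L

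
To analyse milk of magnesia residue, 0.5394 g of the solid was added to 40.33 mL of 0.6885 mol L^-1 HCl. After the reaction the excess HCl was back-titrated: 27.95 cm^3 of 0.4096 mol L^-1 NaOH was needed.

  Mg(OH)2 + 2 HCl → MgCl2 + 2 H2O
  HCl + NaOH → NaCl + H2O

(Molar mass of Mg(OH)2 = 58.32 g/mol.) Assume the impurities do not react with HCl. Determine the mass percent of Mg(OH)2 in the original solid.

88.22 %

n(HCl) added = 0.04033 × 0.6885 = 0.02777 mol
n(NaOH) used in back-titration = 0.02795 × 0.4096 = 0.01145 mol
n(HCl) left over = 0.01145 mol (1:1 ratio)
n(HCl) consumed by analyte = 0.02777 − 0.01145 = 0.01632 mol
From the 1:2 ratio, n(Mg(OH)2) = 1/2 × 0.01632 = 8.159 × 10^-3 mol
mass of Mg(OH)2 = 8.159 × 10^-3 × 58.32 = 0.4759 g
% Mg(OH)2 = 0.4759 / 0.5394 × 100 = 88.22 %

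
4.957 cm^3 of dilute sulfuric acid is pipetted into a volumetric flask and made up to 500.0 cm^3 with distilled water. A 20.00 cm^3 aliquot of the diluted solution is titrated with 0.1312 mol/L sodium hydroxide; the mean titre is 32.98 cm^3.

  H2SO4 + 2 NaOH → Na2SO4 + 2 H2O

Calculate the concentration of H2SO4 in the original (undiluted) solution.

10.91 mol/L

n(NaOH) = 0.03298 × 0.1312 = 4.327 × 10^-3 mol
From the 1:2 ratio, n(H2SO4) in the aliquot = 1/2 × 4.327 × 10^-3 = 2.163 × 10^-3 mol
[H2SO4]_dilute = 2.163 × 10^-3 / 0.02000 = 0.1082 mol/L
Dilution factor = 500.0 / 4.957 = 100.9
[H2SO4]_stock = 0.1082 × 100.9 = 10.91 mol/L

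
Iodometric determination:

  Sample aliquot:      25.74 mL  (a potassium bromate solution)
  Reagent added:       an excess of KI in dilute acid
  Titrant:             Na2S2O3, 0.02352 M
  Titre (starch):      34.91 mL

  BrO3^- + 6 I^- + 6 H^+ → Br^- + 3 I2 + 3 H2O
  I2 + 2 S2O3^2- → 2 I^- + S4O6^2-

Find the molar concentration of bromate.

n(S2O3^2-) = 0.03491 × 0.02352 = 8.211 × 10^-4 mol
n(I2) = n(S2O3^2-)/2 = 4.105 × 10^-4 mol
From the 1:3 ratio, n(BrO3^-) in the aliquot = 1/3 × 4.105 × 10^-4 = 1.368 × 10^-4 mol
[BrO3^-] = 1.368 × 10^-4 / 0.02574 = 0.005317 mol/L

0.005317 M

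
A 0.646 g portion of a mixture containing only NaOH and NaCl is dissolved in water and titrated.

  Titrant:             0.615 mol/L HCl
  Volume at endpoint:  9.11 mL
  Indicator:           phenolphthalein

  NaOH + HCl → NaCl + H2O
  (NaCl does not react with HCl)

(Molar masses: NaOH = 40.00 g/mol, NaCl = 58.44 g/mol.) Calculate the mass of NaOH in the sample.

n(HCl) = 0.00911 × 0.615 = 5.60 × 10^-3 mol
Let x = n(NaOH), y = n(NaCl).
Titrant: 1x = 5.60 × 10^-3;  mass: 40.00x + 58.44y = 0.646
Solving, x = 5.60 × 10^-3 mol, y = 7.22 × 10^-3 mol
mass of NaOH = 5.60 × 10^-3 × 40.00 = 0.224 g

0.224 g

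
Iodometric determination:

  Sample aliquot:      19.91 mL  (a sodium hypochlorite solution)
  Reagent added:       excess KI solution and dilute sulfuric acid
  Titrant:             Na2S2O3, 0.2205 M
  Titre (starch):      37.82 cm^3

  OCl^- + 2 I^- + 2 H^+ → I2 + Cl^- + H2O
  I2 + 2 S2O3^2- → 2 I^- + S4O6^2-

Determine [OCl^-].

0.2094 M

n(S2O3^2-) = 0.03782 × 0.2205 = 8.339 × 10^-3 mol
n(I2) = n(S2O3^2-)/2 = 4.170 × 10^-3 mol
n(OCl^-) in the aliquot = 4.170 × 10^-3 mol (1:1 ratio)
[OCl^-] = 4.170 × 10^-3 / 0.01991 = 0.2094 mol/L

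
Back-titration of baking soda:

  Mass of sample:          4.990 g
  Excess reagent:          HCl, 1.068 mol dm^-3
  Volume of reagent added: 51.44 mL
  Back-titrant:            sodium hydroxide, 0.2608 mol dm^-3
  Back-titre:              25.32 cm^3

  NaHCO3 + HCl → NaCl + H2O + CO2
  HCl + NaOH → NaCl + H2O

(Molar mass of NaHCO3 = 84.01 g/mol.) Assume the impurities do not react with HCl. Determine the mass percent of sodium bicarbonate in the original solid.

81.37 %

n(HCl) added = 0.05144 × 1.068 = 0.05494 mol
n(NaOH) used in back-titration = 0.02532 × 0.2608 = 6.603 × 10^-3 mol
n(HCl) left over = 6.603 × 10^-3 mol (1:1 ratio)
n(HCl) consumed by analyte = 0.05494 − 6.603 × 10^-3 = 0.04833 mol
n(NaHCO3) = 0.04833 mol (1:1 ratio)
mass of NaHCO3 = 0.04833 × 84.01 = 4.061 g
% NaHCO3 = 4.061 / 4.990 × 100 = 81.37 %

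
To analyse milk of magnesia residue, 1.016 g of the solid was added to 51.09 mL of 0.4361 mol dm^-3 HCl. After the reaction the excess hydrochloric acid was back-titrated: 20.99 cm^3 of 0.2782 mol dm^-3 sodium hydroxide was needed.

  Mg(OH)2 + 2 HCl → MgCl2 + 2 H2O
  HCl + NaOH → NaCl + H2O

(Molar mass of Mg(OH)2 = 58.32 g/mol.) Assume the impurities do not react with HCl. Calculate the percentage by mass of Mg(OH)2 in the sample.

47.19 %

n(HCl) added = 0.05109 × 0.4361 = 0.02228 mol
n(NaOH) used in back-titration = 0.02099 × 0.2782 = 5.839 × 10^-3 mol
n(HCl) left over = 5.839 × 10^-3 mol (1:1 ratio)
n(HCl) consumed by analyte = 0.02228 − 5.839 × 10^-3 = 0.01644 mol
From the 1:2 ratio, n(Mg(OH)2) = 1/2 × 0.01644 = 8.220 × 10^-3 mol
mass of Mg(OH)2 = 8.220 × 10^-3 × 58.32 = 0.4794 g
% Mg(OH)2 = 0.4794 / 1.016 × 100 = 47.19 %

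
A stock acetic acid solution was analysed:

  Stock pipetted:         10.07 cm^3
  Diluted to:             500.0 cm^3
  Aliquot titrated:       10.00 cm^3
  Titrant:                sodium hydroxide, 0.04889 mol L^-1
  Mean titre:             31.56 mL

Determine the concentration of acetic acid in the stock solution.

CH3COOH + NaOH → CH3COONa + H2O
n(NaOH) = 0.03156 × 0.04889 = 1.543 × 10^-3 mol
n(CH3COOH) in the aliquot = 1.543 × 10^-3 mol (1:1 ratio)
[CH3COOH]_dilute = 1.543 × 10^-3 / 0.01000 = 0.1543 mol/L
Dilution factor = 500.0 / 10.07 = 49.65
[CH3COOH]_stock = 0.1543 × 49.65 = 7.661 mol/L

7.661 mol/L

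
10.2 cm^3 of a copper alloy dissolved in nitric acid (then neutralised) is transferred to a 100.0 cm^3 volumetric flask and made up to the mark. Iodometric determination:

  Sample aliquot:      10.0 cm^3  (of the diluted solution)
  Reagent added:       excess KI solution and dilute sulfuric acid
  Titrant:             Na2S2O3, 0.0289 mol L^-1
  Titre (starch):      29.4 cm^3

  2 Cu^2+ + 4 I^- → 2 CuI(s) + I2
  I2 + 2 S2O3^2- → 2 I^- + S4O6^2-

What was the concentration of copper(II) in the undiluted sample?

n(S2O3^2-) = 0.0294 × 0.0289 = 8.50 × 10^-4 mol
n(I2) = n(S2O3^2-)/2 = 4.25 × 10^-4 mol
From the 2:1 ratio, n(Cu2+) in the aliquot = 2/1 × 4.25 × 10^-4 = 8.50 × 10^-4 mol
[Cu2+]_dilute = 8.50 × 10^-4 / 0.0100 = 0.0850 mol/L
[Cu2+]_original = 0.0850 × 100.0/10.2 = 0.833 mol/L

0.833 mol/L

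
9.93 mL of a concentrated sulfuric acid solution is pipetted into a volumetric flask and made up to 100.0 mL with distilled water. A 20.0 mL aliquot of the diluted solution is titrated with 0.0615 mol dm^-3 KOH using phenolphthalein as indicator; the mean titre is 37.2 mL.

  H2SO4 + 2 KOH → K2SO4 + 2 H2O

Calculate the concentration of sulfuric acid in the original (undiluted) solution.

n(KOH) = 0.0372 × 0.0615 = 2.29 × 10^-3 mol
From the 1:2 ratio, n(H2SO4) in the aliquot = 1/2 × 2.29 × 10^-3 = 1.14 × 10^-3 mol
[H2SO4]_dilute = 1.14 × 10^-3 / 0.0200 = 0.0572 mol/L
Dilution factor = 100.0 / 9.93 = 10.07
[H2SO4]_stock = 0.0572 × 10.07 = 0.576 mol/L

0.576 mol/L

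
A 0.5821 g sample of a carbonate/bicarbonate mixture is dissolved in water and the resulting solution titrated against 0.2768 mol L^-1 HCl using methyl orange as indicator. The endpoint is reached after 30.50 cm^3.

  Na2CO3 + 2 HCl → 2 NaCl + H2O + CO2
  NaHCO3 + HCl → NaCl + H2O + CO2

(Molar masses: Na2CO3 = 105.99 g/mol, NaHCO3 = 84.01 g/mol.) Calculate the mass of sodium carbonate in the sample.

0.2173 g

n(HCl) = 0.03050 × 0.2768 = 8.442 × 10^-3 mol
Let x = n(Na2CO3), y = n(NaHCO3).
Titrant: 2x + 1y = 8.442 × 10^-3;  mass: 105.99x + 84.01y = 0.5821
Solving, x = 2.050 × 10^-3 mol, y = 4.343 × 10^-3 mol
mass of Na2CO3 = 2.050 × 10^-3 × 105.99 = 0.2173 g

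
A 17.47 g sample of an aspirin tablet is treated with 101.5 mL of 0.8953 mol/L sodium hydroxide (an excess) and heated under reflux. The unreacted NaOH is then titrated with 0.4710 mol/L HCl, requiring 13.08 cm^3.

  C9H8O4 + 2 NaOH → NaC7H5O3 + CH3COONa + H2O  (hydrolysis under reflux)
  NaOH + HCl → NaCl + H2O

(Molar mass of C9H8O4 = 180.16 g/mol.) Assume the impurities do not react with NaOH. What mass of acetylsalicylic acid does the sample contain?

n(NaOH) added = 0.1015 × 0.8953 = 0.09087 mol
n(HCl) used in back-titration = 0.01308 × 0.4710 = 6.161 × 10^-3 mol
n(NaOH) left over = 6.161 × 10^-3 mol (1:1 ratio)
n(NaOH) consumed by analyte = 0.09087 − 6.161 × 10^-3 = 0.08471 mol
From the 1:2 ratio, n(C9H8O4) = 1/2 × 0.08471 = 0.04236 mol
mass of C9H8O4 = 0.04236 × 180.16 = 7.631 g

7.631 g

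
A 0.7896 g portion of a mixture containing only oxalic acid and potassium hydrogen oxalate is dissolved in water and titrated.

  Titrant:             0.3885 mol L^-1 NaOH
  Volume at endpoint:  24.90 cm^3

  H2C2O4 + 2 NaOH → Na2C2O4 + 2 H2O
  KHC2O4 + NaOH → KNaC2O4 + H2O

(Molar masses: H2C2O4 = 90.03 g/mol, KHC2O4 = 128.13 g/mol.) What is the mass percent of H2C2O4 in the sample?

30.86 %

n(NaOH) = 0.02490 × 0.3885 = 9.674 × 10^-3 mol
Let x = n(H2C2O4), y = n(KHC2O4).
Titrant: 2x + 1y = 9.674 × 10^-3;  mass: 90.03x + 128.13y = 0.7896
Solving, x = 2.706 × 10^-3 mol, y = 4.261 × 10^-3 mol
mass of H2C2O4 = 2.706 × 10^-3 × 90.03 = 0.2437 g
% H2C2O4 = 0.2437 / 0.7896 × 100 = 30.86 %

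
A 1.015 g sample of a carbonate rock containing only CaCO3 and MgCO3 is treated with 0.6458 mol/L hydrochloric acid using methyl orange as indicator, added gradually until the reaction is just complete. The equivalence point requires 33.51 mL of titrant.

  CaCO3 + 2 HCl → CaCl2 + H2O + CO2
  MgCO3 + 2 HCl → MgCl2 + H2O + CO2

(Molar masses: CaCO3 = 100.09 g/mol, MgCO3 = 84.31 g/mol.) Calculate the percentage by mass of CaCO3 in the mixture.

n(HCl) = 0.03351 × 0.6458 = 0.02164 mol
Let x = n(CaCO3), y = n(MgCO3).
Titrant: 2x + 2y = 0.02164;  mass: 100.09x + 84.31y = 1.015
Solving, x = 6.510 × 10^-3 mol, y = 4.310 × 10^-3 mol
mass of CaCO3 = 6.510 × 10^-3 × 100.09 = 0.6516 g
% CaCO3 = 0.6516 / 1.015 × 100 = 64.20 %

64.20 %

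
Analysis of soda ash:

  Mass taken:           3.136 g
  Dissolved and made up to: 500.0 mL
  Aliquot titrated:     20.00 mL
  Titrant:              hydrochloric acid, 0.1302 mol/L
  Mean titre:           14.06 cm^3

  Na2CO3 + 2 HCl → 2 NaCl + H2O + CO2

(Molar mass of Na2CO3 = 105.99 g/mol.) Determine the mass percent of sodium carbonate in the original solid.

77.34 %

n(HCl) per titration = 0.01406 × 0.1302 = 1.831 × 10^-3 mol
From the 1:2 ratio, n(Na2CO3) in each aliquot = 1/2 × 1.831 × 10^-3 = 9.153 × 10^-4 mol
n(Na2CO3) in the whole flask = 9.153 × 10^-4 × 500.0/20.00 = 0.02288 mol
mass of Na2CO3 = 0.02288 × 105.99 = 2.425 g
% Na2CO3 = 2.425 / 3.136 × 100 = 77.34 %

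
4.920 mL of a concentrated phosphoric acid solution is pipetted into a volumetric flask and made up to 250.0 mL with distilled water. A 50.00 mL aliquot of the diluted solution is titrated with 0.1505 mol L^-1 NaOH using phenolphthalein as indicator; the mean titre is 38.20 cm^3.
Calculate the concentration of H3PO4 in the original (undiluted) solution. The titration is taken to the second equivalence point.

H3PO4 + 2 NaOH → Na2HPO4 + 2 H2O
n(NaOH) = 0.03820 × 0.1505 = 5.749 × 10^-3 mol
From the 1:2 ratio, n(H3PO4) in the aliquot = 1/2 × 5.749 × 10^-3 = 2.875 × 10^-3 mol
[H3PO4]_dilute = 2.875 × 10^-3 / 0.05000 = 0.05749 mol/L
Dilution factor = 250.0 / 4.920 = 50.81
[H3PO4]_stock = 0.05749 × 50.81 = 2.921 mol/L

2.921 mol/L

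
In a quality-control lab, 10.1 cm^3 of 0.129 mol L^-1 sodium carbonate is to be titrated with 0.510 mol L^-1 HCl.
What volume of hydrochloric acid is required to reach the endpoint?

Na2CO3 + 2 HCl → 2 NaCl + H2O + CO2
n(Na2CO3) = 0.0101 L × 0.129 mol/L = 1.30 × 10^-3 mol
From the 2:1 stoichiometry, n(HCl) = 2/1 × 1.30 × 10^-3 = 2.61 × 10^-3 mol
V(HCl) = 2.61 × 10^-3 mol / 0.510 mol/L = 0.00511 L = 5.11 mL

5.11 mL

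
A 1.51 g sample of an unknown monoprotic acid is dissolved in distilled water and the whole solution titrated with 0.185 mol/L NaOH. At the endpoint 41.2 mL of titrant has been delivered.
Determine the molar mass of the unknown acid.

198 g/mol

n(NaOH) = 0.0412 L × 0.185 mol/L = 7.62 × 10^-3 mol
n(HA) = 7.62 × 10^-3 mol (1:1 ratio)
M = m / n = 1.51 g / 7.62 × 10^-3 mol = 198 g/mol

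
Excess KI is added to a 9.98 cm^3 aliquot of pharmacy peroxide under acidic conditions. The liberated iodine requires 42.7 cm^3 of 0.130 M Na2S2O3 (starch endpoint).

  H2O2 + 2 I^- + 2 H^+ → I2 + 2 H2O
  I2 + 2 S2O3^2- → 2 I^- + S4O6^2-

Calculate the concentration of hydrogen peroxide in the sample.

0.278 M

n(S2O3^2-) = 0.0427 × 0.130 = 5.55 × 10^-3 mol
n(I2) = n(S2O3^2-)/2 = 2.78 × 10^-3 mol
n(H2O2) in the aliquot = 2.78 × 10^-3 mol (1:1 ratio)
[H2O2] = 2.78 × 10^-3 / 0.00998 = 0.278 mol/L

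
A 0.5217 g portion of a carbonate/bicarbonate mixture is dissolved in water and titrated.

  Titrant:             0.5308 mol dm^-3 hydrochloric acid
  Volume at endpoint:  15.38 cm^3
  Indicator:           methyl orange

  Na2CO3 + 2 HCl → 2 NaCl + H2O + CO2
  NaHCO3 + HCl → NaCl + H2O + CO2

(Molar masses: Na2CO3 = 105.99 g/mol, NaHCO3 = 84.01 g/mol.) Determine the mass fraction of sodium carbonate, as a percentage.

n(HCl) = 0.01538 × 0.5308 = 8.164 × 10^-3 mol
Let x = n(Na2CO3), y = n(NaHCO3).
Titrant: 2x + 1y = 8.164 × 10^-3;  mass: 105.99x + 84.01y = 0.5217
Solving, x = 2.646 × 10^-3 mol, y = 2.872 × 10^-3 mol
mass of Na2CO3 = 2.646 × 10^-3 × 105.99 = 0.2805 g
% Na2CO3 = 0.2805 / 0.5217 × 100 = 53.76 %

53.76 %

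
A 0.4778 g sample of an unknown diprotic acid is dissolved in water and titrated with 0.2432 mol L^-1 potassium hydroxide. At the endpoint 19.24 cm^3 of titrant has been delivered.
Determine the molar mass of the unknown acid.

n(KOH) = 0.01924 L × 0.2432 mol/L = 4.679 × 10^-3 mol
From the 1:2 ratio, n(H2A) = 1/2 × 4.679 × 10^-3 = 2.340 × 10^-3 mol
M = m / n = 0.4778 g / 2.340 × 10^-3 mol = 204.2 g/mol

204.2 g/mol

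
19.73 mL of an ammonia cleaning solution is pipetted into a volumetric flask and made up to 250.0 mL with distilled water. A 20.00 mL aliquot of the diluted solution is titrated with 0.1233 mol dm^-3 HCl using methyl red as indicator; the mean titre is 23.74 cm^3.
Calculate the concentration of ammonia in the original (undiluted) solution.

NH3 + HCl → NH4Cl
n(HCl) = 0.02374 × 0.1233 = 2.927 × 10^-3 mol
n(NH3) in the aliquot = 2.927 × 10^-3 mol (1:1 ratio)
[NH3]_dilute = 2.927 × 10^-3 / 0.02000 = 0.1464 mol/L
Dilution factor = 250.0 / 19.73 = 12.67
[NH3]_stock = 0.1464 × 12.67 = 1.854 mol/L

1.854 mol/L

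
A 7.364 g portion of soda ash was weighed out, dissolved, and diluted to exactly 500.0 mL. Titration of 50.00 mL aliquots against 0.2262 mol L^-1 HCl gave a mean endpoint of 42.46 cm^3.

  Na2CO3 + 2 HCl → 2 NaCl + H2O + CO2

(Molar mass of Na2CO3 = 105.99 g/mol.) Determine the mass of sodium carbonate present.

n(HCl) per titration = 0.04246 × 0.2262 = 9.604 × 10^-3 mol
From the 1:2 ratio, n(Na2CO3) in each aliquot = 1/2 × 9.604 × 10^-3 = 4.802 × 10^-3 mol
n(Na2CO3) in the whole flask = 4.802 × 10^-3 × 500.0/50.00 = 0.04802 mol
mass of Na2CO3 = 0.04802 × 105.99 = 5.090 g

5.090 g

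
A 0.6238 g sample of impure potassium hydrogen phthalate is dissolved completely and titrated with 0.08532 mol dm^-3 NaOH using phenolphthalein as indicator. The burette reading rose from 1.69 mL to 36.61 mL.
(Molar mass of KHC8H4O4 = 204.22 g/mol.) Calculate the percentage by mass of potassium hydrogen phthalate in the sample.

97.54 %

KHC8H4O4 + NaOH → KNaC8H4O4 + H2O
n(NaOH) = 0.03492 L × 0.08532 mol/L = 2.979 × 10^-3 mol
n(KHC8H4O4) = 2.979 × 10^-3 mol (1:1 ratio)
mass of KHC8H4O4 = 2.979 × 10^-3 × 204.22 g/mol = 0.6084 g
% KHC8H4O4 = 0.6084 / 0.6238 × 100 = 97.54 %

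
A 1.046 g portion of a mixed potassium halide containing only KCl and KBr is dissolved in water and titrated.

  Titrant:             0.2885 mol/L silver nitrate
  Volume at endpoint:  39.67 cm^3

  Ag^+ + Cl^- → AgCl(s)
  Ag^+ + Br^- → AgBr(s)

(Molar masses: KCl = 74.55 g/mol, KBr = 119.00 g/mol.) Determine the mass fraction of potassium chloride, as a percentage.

n(AgNO3) = 0.03967 × 0.2885 = 0.01144 mol
Let x = n(KCl), y = n(KBr).
Titrant: 1x + 1y = 0.01144;  mass: 74.55x + 119.00y = 1.046
Solving, x = 7.108 × 10^-3 mol, y = 4.337 × 10^-3 mol
mass of KCl = 7.108 × 10^-3 × 74.55 = 0.5299 g
% KCl = 0.5299 / 1.046 × 100 = 50.66 %

50.66 %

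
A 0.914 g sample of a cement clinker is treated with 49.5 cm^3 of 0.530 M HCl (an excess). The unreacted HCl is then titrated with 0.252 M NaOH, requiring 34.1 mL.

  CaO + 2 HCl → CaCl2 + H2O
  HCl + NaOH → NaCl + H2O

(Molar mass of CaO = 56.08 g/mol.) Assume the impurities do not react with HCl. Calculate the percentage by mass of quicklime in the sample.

54.1 %

n(HCl) added = 0.0495 × 0.530 = 0.0262 mol
n(NaOH) used in back-titration = 0.0341 × 0.252 = 8.59 × 10^-3 mol
n(HCl) left over = 8.59 × 10^-3 mol (1:1 ratio)
n(HCl) consumed by analyte = 0.0262 − 8.59 × 10^-3 = 0.0176 mol
From the 1:2 ratio, n(CaO) = 1/2 × 0.0176 = 8.82 × 10^-3 mol
mass of CaO = 8.82 × 10^-3 × 56.08 = 0.495 g
% CaO = 0.495 / 0.914 × 100 = 54.1 %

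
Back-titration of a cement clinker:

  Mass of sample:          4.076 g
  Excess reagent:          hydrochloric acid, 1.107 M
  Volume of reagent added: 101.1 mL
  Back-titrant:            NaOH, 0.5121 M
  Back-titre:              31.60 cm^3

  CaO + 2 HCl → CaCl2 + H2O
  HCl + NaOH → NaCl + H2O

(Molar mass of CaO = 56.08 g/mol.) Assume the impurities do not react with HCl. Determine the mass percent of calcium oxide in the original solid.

n(HCl) added = 0.1011 × 1.107 = 0.1119 mol
n(NaOH) used in back-titration = 0.03160 × 0.5121 = 0.01618 mol
n(HCl) left over = 0.01618 mol (1:1 ratio)
n(HCl) consumed by analyte = 0.1119 − 0.01618 = 0.09574 mol
From the 1:2 ratio, n(CaO) = 1/2 × 0.09574 = 0.04787 mol
mass of CaO = 0.04787 × 56.08 = 2.684 g
% CaO = 2.684 / 4.076 × 100 = 65.86 %

65.86 %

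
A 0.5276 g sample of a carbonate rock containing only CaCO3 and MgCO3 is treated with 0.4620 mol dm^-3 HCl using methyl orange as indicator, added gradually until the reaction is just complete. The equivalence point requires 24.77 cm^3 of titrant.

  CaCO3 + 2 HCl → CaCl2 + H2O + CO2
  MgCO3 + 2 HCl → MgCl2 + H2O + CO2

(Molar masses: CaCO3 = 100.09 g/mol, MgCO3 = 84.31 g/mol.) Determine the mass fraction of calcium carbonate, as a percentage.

n(HCl) = 0.02477 × 0.4620 = 0.01144 mol
Let x = n(CaCO3), y = n(MgCO3).
Titrant: 2x + 2y = 0.01144;  mass: 100.09x + 84.31y = 0.5276
Solving, x = 2.864 × 10^-3 mol, y = 2.858 × 10^-3 mol
mass of CaCO3 = 2.864 × 10^-3 × 100.09 = 0.2866 g
% CaCO3 = 0.2866 / 0.5276 × 100 = 54.33 %

54.33 %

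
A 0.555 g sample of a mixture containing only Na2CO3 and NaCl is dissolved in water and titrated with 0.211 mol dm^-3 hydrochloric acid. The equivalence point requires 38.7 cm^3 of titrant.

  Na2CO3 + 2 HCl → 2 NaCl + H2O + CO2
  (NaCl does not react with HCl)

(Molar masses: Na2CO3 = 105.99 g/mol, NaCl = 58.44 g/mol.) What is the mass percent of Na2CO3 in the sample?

n(HCl) = 0.0387 × 0.211 = 8.17 × 10^-3 mol
Let x = n(Na2CO3), y = n(NaCl).
Titrant: 2x = 8.17 × 10^-3;  mass: 105.99x + 58.44y = 0.555
Solving, x = 4.08 × 10^-3 mol, y = 2.09 × 10^-3 mol
mass of Na2CO3 = 4.08 × 10^-3 × 105.99 = 0.433 g
% Na2CO3 = 0.433 / 0.555 × 100 = 78.0 %

78.0 %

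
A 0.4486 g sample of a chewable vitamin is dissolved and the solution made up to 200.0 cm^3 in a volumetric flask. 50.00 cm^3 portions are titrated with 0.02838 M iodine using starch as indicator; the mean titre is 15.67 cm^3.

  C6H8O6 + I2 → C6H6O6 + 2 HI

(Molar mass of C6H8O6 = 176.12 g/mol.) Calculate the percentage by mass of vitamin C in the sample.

69.84 %

n(I2) per titration = 0.01567 × 0.02838 = 4.447 × 10^-4 mol
n(C6H8O6) in each aliquot = 4.447 × 10^-4 mol (1:1 ratio)
n(C6H8O6) in the whole flask = 4.447 × 10^-4 × 200.0/50.00 = 1.779 × 10^-3 mol
mass of C6H8O6 = 1.779 × 10^-3 × 176.12 = 0.3133 g
% C6H8O6 = 0.3133 / 0.4486 × 100 = 69.84 %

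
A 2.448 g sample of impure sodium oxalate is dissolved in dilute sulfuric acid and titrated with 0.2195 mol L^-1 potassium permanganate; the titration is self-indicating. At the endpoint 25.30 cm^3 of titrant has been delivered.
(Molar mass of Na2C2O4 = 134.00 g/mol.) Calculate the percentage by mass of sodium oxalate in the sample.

76.00 %

2 MnO4^- + 5 C2O4^2- + 16 H^+ → 2 Mn^2+ + 10 CO2 + 8 H2O
n(KMnO4) = 0.02530 L × 0.2195 mol/L = 5.553 × 10^-3 mol
From the 5:2 ratio, n(Na2C2O4) = 5/2 × 5.553 × 10^-3 = 0.01388 mol
mass of Na2C2O4 = 0.01388 × 134.00 g/mol = 1.860 g
% Na2C2O4 = 1.860 / 2.448 × 100 = 76.00 %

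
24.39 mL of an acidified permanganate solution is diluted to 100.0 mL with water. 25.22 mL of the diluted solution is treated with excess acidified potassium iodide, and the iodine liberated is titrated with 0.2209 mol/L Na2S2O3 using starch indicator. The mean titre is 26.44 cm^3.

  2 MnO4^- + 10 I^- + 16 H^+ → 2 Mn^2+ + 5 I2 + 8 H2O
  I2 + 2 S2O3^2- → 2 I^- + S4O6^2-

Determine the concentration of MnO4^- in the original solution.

0.1899 mol/L

n(S2O3^2-) = 0.02644 × 0.2209 = 5.841 × 10^-3 mol
n(I2) = n(S2O3^2-)/2 = 2.920 × 10^-3 mol
From the 2:5 ratio, n(MnO4^-) in the aliquot = 2/5 × 2.920 × 10^-3 = 1.168 × 10^-3 mol
[MnO4^-]_dilute = 1.168 × 10^-3 / 0.02522 = 0.04632 mol/L
[MnO4^-]_original = 0.04632 × 100.0/24.39 = 0.1899 mol/L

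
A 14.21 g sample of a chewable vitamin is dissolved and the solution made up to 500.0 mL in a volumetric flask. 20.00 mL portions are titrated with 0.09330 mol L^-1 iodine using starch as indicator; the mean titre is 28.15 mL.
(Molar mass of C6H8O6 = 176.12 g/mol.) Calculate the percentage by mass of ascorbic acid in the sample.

C6H8O6 + I2 → C6H6O6 + 2 HI
n(I2) per titration = 0.02815 × 0.09330 = 2.626 × 10^-3 mol
n(C6H8O6) in each aliquot = 2.626 × 10^-3 mol (1:1 ratio)
n(C6H8O6) in the whole flask = 2.626 × 10^-3 × 500.0/20.00 = 0.06566 mol
mass of C6H8O6 = 0.06566 × 176.12 = 11.56 g
% C6H8O6 = 11.56 / 14.21 × 100 = 81.38 %

81.38 %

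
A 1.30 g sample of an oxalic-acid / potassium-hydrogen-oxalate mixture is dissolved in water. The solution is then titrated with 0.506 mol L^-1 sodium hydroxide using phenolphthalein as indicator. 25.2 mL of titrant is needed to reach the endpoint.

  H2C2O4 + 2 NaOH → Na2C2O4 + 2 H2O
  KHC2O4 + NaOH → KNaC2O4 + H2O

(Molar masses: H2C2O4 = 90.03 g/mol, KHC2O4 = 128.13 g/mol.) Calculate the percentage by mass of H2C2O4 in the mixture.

13.9 %

n(NaOH) = 0.0252 × 0.506 = 0.0128 mol
Let x = n(H2C2O4), y = n(KHC2O4).
Titrant: 2x + 1y = 0.0128;  mass: 90.03x + 128.13y = 1.30
Solving, x = 2.01 × 10^-3 mol, y = 8.73 × 10^-3 mol
mass of H2C2O4 = 2.01 × 10^-3 × 90.03 = 0.181 g
% H2C2O4 = 0.181 / 1.30 × 100 = 13.9 %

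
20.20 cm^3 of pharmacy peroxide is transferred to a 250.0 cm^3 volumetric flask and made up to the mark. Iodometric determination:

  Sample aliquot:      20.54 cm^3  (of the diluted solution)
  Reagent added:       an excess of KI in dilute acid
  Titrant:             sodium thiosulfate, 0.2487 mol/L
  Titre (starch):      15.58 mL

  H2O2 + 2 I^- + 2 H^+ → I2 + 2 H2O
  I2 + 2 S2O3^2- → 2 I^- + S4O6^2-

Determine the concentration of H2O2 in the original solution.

n(S2O3^2-) = 0.01558 × 0.2487 = 3.875 × 10^-3 mol
n(I2) = n(S2O3^2-)/2 = 1.937 × 10^-3 mol
n(H2O2) in the aliquot = 1.937 × 10^-3 mol (1:1 ratio)
[H2O2]_dilute = 1.937 × 10^-3 / 0.02054 = 0.09432 mol/L
[H2O2]_original = 0.09432 × 250.0/20.20 = 1.167 mol/L

1.167 mol/L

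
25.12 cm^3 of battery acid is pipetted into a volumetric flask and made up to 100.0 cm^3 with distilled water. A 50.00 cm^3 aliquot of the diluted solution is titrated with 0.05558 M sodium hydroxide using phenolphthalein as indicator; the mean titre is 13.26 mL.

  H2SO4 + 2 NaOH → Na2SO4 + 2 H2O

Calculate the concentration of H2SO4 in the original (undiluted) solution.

0.02934 M

n(NaOH) = 0.01326 × 0.05558 = 7.370 × 10^-4 mol
From the 1:2 ratio, n(H2SO4) in the aliquot = 1/2 × 7.370 × 10^-4 = 3.685 × 10^-4 mol
[H2SO4]_dilute = 3.685 × 10^-4 / 0.05000 = 0.007370 mol/L
Dilution factor = 100.0 / 25.12 = 3.981
[H2SO4]_stock = 0.007370 × 3.981 = 0.02934 mol/L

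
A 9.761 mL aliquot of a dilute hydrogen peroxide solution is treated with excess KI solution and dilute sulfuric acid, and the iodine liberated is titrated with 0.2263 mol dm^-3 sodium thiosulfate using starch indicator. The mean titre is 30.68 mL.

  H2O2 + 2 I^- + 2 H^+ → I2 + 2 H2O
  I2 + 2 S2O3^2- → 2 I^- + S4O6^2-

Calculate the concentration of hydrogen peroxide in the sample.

n(S2O3^2-) = 0.03068 × 0.2263 = 6.943 × 10^-3 mol
n(I2) = n(S2O3^2-)/2 = 3.471 × 10^-3 mol
n(H2O2) in the aliquot = 3.471 × 10^-3 mol (1:1 ratio)
[H2O2] = 3.471 × 10^-3 / 0.009761 = 0.3556 mol/L

0.3556 mol/L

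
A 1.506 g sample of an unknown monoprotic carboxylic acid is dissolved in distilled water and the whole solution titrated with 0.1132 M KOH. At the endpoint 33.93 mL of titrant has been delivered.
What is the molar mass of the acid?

392.1 g/mol

n(KOH) = 0.03393 L × 0.1132 mol/L = 3.841 × 10^-3 mol
n(HA) = 3.841 × 10^-3 mol (1:1 ratio)
M = m / n = 1.506 g / 3.841 × 10^-3 mol = 392.1 g/mol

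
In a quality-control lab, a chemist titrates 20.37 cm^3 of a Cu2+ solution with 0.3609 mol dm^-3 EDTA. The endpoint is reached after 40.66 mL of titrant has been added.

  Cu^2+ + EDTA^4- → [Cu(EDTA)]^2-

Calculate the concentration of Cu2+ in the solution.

0.7204 mol/L

n(EDTA) = 0.04066 L × 0.3609 mol/L = 0.01467 mol
n(Cu2+) = 0.01467 mol (1:1 mole ratio)
[Cu2+] = 0.01467 mol / 0.02037 L = 0.7204 mol/L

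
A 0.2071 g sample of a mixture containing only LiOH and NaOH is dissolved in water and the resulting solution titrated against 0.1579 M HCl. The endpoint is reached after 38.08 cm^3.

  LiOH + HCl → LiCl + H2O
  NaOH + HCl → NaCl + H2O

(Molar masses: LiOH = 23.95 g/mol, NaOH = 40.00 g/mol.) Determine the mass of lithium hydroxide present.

0.04986 g

n(HCl) = 0.03808 × 0.1579 = 6.013 × 10^-3 mol
Let x = n(LiOH), y = n(NaOH).
Titrant: 1x + 1y = 6.013 × 10^-3;  mass: 23.95x + 40.00y = 0.2071
Solving, x = 2.082 × 10^-3 mol, y = 3.931 × 10^-3 mol
mass of LiOH = 2.082 × 10^-3 × 23.95 = 0.04986 g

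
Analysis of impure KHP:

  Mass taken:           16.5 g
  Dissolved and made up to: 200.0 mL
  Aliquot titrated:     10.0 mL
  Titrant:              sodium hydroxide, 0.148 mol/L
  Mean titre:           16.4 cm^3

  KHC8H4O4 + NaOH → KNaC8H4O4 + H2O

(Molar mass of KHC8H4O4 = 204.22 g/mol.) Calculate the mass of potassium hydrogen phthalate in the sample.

n(NaOH) per titration = 0.0164 × 0.148 = 2.43 × 10^-3 mol
n(KHC8H4O4) in each aliquot = 2.43 × 10^-3 mol (1:1 ratio)
n(KHC8H4O4) in the whole flask = 2.43 × 10^-3 × 200.0/10.0 = 0.0485 mol
mass of KHC8H4O4 = 0.0485 × 204.22 = 9.91 g

9.91 g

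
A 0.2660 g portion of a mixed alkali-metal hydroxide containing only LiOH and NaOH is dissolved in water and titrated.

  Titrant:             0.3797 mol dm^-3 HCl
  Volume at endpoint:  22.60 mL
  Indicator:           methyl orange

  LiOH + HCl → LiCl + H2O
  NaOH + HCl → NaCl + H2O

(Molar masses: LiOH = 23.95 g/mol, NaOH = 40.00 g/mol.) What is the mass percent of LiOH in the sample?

n(HCl) = 0.02260 × 0.3797 = 8.581 × 10^-3 mol
Let x = n(LiOH), y = n(NaOH).
Titrant: 1x + 1y = 8.581 × 10^-3;  mass: 23.95x + 40.00y = 0.2660
Solving, x = 4.813 × 10^-3 mol, y = 3.768 × 10^-3 mol
mass of LiOH = 4.813 × 10^-3 × 23.95 = 0.1153 g
% LiOH = 0.1153 / 0.2660 × 100 = 43.34 %

43.34 %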